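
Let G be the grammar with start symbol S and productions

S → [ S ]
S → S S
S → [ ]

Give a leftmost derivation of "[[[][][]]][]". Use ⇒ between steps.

S⇒SS⇒[S]S⇒[[S]]S⇒[[SS]]S⇒[[SSS]]S⇒[[[]SS]]S⇒[[[][]S]]S⇒[[[][][]]]S⇒[[[][][]]][]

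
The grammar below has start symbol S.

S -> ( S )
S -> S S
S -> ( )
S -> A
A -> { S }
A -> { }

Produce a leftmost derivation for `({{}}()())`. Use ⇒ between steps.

S ⇒ (S) ⇒ (SS) ⇒ (AS) ⇒ ({S}S) ⇒ ({A}S) ⇒ ({{}}S) ⇒ ({{}}SS) ⇒ ({{}}()S) ⇒ ({{}}()())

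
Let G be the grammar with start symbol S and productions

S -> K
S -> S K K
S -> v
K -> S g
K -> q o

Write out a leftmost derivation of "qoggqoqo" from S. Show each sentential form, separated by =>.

S => SKK => KKK => SgKK => KgKK => SggKK => KggKK => qoggKK => qoggqoK => qoggqoqo

S => SKK   [S -> S K K]
SKK => KKK   [S -> K]
KKK => SgKK   [K -> S g]
SgKK => KgKK   [S -> K]
KgKK => SggKK   [K -> S g]
SggKK => KggKK   [S -> K]
KggKK => qoggKK   [K -> q o]
qoggKK => qoggqoK   [K -> q o]
qoggqoK => qoggqoqo   [K -> q o]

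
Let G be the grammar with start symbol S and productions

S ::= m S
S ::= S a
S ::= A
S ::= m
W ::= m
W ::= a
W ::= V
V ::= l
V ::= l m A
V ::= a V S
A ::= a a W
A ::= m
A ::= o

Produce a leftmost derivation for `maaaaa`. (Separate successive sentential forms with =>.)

S => Sa => Saa => mSaa => mAaa => maaWaa => maaaaa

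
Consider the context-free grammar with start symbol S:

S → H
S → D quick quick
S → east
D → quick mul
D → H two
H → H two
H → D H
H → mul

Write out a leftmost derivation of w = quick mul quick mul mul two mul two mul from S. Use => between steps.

S => H => D H => H two H => D H two H => H two H two H => D H two H two H => quick mul H two H two H => quick mul D H two H two H => quick mul quick mul H two H two H => quick mul quick mul mul two H two H => quick mul quick mul mul two mul two H => quick mul quick mul mul two mul two mul

S => H   [S → H]
H => D H   [H → D H]
D H => H two H   [D → H two]
H two H => D H two H   [H → D H]
D H two H => H two H two H   [D → H two]
H two H two H => D H two H two H   [H → D H]
D H two H two H => quick mul H two H two H   [D → quick mul]
quick mul H two H two H => quick mul D H two H two H   [H → D H]
quick mul D H two H two H => quick mul quick mul H two H two H   [D → quick mul]
quick mul quick mul H two H two H => quick mul quick mul mul two H two H   [H → mul]
quick mul quick mul mul two H two H => quick mul quick mul mul two mul two H   [H → mul]
quick mul quick mul mul two mul two H => quick mul quick mul mul two mul two mul   [H → mul]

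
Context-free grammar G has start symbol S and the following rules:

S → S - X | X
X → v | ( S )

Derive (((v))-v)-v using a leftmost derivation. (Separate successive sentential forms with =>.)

S => S-X   [S → S - X]
S-X => X-X   [S → X]
X-X => (S)-X   [X → ( S )]
(S)-X => (S-X)-X   [S → S - X]
(S-X)-X => (X-X)-X   [S → X]
(X-X)-X => ((S)-X)-X   [X → ( S )]
((S)-X)-X => ((X)-X)-X   [S → X]
((X)-X)-X => (((S))-X)-X   [X → ( S )]
(((S))-X)-X => (((X))-X)-X   [S → X]
(((X))-X)-X => (((v))-X)-X   [X → v]
(((v))-X)-X => (((v))-v)-X   [X → v]
(((v))-v)-X => (((v))-v)-v   [X → v]

S => S-X => X-X => (S)-X => (S-X)-X => (X-X)-X => ((S)-X)-X => ((X)-X)-X => (((S))-X)-X => (((X))-X)-X => (((v))-X)-X => (((v))-v)-X => (((v))-v)-v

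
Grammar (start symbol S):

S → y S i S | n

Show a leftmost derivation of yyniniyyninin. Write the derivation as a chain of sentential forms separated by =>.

S => ySiS => yySiSiS => yyniSiS => yyniniS => yyniniySiS => yyniniyySiSiS => yyniniyyniSiS => yyniniyyniniS => yyniniyyninin

S => ySiS   [S → y S i S]
ySiS => yySiSiS   [S → y S i S]
yySiSiS => yyniSiS   [S → n]
yyniSiS => yyniniS   [S → n]
yyniniS => yyniniySiS   [S → y S i S]
yyniniySiS => yyniniyySiSiS   [S → y S i S]
yyniniyySiSiS => yyniniyyniSiS   [S → n]
yyniniyyniSiS => yyniniyyniniS   [S → n]
yyniniyyniniS => yyniniyyninin   [S → n]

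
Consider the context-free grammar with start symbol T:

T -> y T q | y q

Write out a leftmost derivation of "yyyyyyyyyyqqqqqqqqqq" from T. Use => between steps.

T=>yTq=>yyTqq=>yyyTqqq=>yyyyTqqqq=>yyyyyTqqqqq=>yyyyyyTqqqqqq=>yyyyyyyTqqqqqqq=>yyyyyyyyTqqqqqqqq=>yyyyyyyyyTqqqqqqqqq=>yyyyyyyyyyqqqqqqqqqq

T => yTq   [T -> y T q]
yTq => yyTqq   [T -> y T q]
yyTqq => yyyTqqq   [T -> y T q]
yyyTqqq => yyyyTqqqq   [T -> y T q]
yyyyTqqqq => yyyyyTqqqqq   [T -> y T q]
yyyyyTqqqqq => yyyyyyTqqqqqq   [T -> y T q]
yyyyyyTqqqqqq => yyyyyyyTqqqqqqq   [T -> y T q]
yyyyyyyTqqqqqqq => yyyyyyyyTqqqqqqqq   [T -> y T q]
yyyyyyyyTqqqqqqqq => yyyyyyyyyTqqqqqqqqq   [T -> y T q]
yyyyyyyyyTqqqqqqqqq => yyyyyyyyyyqqqqqqqqqq   [T -> y q]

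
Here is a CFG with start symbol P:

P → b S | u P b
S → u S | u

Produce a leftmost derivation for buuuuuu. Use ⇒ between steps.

P ⇒ bS   [P → b S]
bS ⇒ buS   [S → u S]
buS ⇒ buuS   [S → u S]
buuS ⇒ buuuS   [S → u S]
buuuS ⇒ buuuuS   [S → u S]
buuuuS ⇒ buuuuuS   [S → u S]
buuuuuS ⇒ buuuuuu   [S → u]

P⇒bS⇒buS⇒buuS⇒buuuS⇒buuuuS⇒buuuuuS⇒buuuuuu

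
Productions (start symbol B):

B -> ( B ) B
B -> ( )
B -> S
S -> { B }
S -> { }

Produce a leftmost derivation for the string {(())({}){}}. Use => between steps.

B => S => {B} => {(B)B} => {(())B} => {(())(B)B} => {(())(S)B} => {(())({})B} => {(())({})S} => {(())({}){}}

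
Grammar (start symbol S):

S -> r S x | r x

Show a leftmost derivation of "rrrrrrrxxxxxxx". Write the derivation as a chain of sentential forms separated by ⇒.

S ⇒ rSx   [S -> r S x]
rSx ⇒ rrSxx   [S -> r S x]
rrSxx ⇒ rrrSxxx   [S -> r S x]
rrrSxxx ⇒ rrrrSxxxx   [S -> r S x]
rrrrSxxxx ⇒ rrrrrSxxxxx   [S -> r S x]
rrrrrSxxxxx ⇒ rrrrrrSxxxxxx   [S -> r S x]
rrrrrrSxxxxxx ⇒ rrrrrrrxxxxxxx   [S -> r x]

S⇒rSx⇒rrSxx⇒rrrSxxx⇒rrrrSxxxx⇒rrrrrSxxxxx⇒rrrrrrSxxxxxx⇒rrrrrrrxxxxxxx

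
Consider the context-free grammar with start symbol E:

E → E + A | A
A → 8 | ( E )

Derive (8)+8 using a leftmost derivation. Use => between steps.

E => E+A => A+A => (E)+A => (A)+A => (8)+A => (8)+8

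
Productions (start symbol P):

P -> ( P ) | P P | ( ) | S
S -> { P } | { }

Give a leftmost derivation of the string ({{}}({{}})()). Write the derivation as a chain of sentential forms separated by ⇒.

P⇒(P)⇒(PP)⇒(SP)⇒({P}P)⇒({S}P)⇒({{}}P)⇒({{}}PP)⇒({{}}(P)P)⇒({{}}(S)P)⇒({{}}({P})P)⇒({{}}({S})P)⇒({{}}({{}})P)⇒({{}}({{}})())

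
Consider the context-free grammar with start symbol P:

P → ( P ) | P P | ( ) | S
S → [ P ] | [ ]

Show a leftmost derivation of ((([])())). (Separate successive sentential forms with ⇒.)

P ⇒ (P) ⇒ ((P)) ⇒ ((PP)) ⇒ (((P)P)) ⇒ (((S)P)) ⇒ ((([])P)) ⇒ ((([])()))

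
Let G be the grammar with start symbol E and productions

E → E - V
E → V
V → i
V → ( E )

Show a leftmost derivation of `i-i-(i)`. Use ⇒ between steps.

E⇒E-V⇒E-V-V⇒V-V-V⇒i-V-V⇒i-i-V⇒i-i-(E)⇒i-i-(V)⇒i-i-(i)

E ⇒ E-V   [E → E - V]
E-V ⇒ E-V-V   [E → E - V]
E-V-V ⇒ V-V-V   [E → V]
V-V-V ⇒ i-V-V   [V → i]
i-V-V ⇒ i-i-V   [V → i]
i-i-V ⇒ i-i-(E)   [V → ( E )]
i-i-(E) ⇒ i-i-(V)   [E → V]
i-i-(V) ⇒ i-i-(i)   [V → i]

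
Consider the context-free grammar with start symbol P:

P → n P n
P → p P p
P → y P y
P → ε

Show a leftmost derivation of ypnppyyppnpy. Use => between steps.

P => yPy   [P → y P y]
yPy => ypPpy   [P → p P p]
ypPpy => ypnPnpy   [P → n P n]
ypnPnpy => ypnpPpnpy   [P → p P p]
ypnpPpnpy => ypnppPppnpy   [P → p P p]
ypnppPppnpy => ypnppyPyppnpy   [P → y P y]
ypnppyPyppnpy => ypnppyyppnpy   [P → ε]

P=>yPy=>ypPpy=>ypnPnpy=>ypnpPpnpy=>ypnppPppnpy=>ypnppyPyppnpy=>ypnppyyppnpy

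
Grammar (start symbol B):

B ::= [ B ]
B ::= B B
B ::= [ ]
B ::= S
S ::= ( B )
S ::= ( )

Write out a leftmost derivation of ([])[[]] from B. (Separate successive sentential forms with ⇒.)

B ⇒ BB ⇒ SB ⇒ (B)B ⇒ ([])B ⇒ ([])[B] ⇒ ([])[[]]

B ⇒ BB   [B ::= B B]
BB ⇒ SB   [B ::= S]
SB ⇒ (B)B   [S ::= ( B )]
(B)B ⇒ ([])B   [B ::= [ ]]
([])B ⇒ ([])[B]   [B ::= [ B ]]
([])[B] ⇒ ([])[[]]   [B ::= [ ]]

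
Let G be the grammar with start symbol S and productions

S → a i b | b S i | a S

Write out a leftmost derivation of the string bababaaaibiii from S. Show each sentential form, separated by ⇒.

S⇒bSi⇒baSi⇒babSii⇒babaSii⇒bababSiii⇒bababaSiii⇒bababaaSiii⇒bababaaaibiii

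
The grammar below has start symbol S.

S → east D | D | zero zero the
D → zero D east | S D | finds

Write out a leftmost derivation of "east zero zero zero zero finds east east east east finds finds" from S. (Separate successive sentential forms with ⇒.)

S ⇒ D ⇒ S D ⇒ east D D ⇒ east S D D ⇒ east D D D ⇒ east zero D east D D ⇒ east zero zero D east east D D ⇒ east zero zero zero D east east east D D ⇒ east zero zero zero zero D east east east east D D ⇒ east zero zero zero zero finds east east east east D D ⇒ east zero zero zero zero finds east east east east finds D ⇒ east zero zero zero zero finds east east east east finds finds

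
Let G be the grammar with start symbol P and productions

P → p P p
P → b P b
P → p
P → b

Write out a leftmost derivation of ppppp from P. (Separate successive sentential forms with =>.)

P=>pPp=>ppPpp=>ppppp

P => pPp   [P → p P p]
pPp => ppPpp   [P → p P p]
ppPpp => ppppp   [P → p]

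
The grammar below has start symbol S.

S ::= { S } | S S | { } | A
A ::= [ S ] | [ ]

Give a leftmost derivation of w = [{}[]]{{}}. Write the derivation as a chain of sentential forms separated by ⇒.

S ⇒ SS   [S ::= S S]
SS ⇒ AS   [S ::= A]
AS ⇒ [S]S   [A ::= [ S ]]
[S]S ⇒ [SS]S   [S ::= S S]
[SS]S ⇒ [{}S]S   [S ::= { }]
[{}S]S ⇒ [{}A]S   [S ::= A]
[{}A]S ⇒ [{}[]]S   [A ::= [ ]]
[{}[]]S ⇒ [{}[]]{S}   [S ::= { S }]
[{}[]]{S} ⇒ [{}[]]{{}}   [S ::= { }]

S⇒SS⇒AS⇒[S]S⇒[SS]S⇒[{}S]S⇒[{}A]S⇒[{}[]]S⇒[{}[]]{S}⇒[{}[]]{{}}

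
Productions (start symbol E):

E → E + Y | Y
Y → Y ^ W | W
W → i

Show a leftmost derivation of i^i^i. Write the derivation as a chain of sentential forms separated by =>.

E => Y   [E → Y]
Y => Y^W   [Y → Y ^ W]
Y^W => Y^W^W   [Y → Y ^ W]
Y^W^W => W^W^W   [Y → W]
W^W^W => i^W^W   [W → i]
i^W^W => i^i^W   [W → i]
i^i^W => i^i^i   [W → i]

E => Y => Y^W => Y^W^W => W^W^W => i^W^W => i^i^W => i^i^i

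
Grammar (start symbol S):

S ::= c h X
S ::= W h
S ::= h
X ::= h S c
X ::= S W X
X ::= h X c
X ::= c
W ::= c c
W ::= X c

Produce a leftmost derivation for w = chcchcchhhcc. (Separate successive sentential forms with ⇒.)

S⇒chX⇒chSWX⇒chWhWX⇒chXchWX⇒chcchWX⇒chcchccX⇒chcchcchXc⇒chcchcchhScc⇒chcchcchhhcc

S ⇒ chX   [S ::= c h X]
chX ⇒ chSWX   [X ::= S W X]
chSWX ⇒ chWhWX   [S ::= W h]
chWhWX ⇒ chXchWX   [W ::= X c]
chXchWX ⇒ chcchWX   [X ::= c]
chcchWX ⇒ chcchccX   [W ::= c c]
chcchccX ⇒ chcchcchXc   [X ::= h X c]
chcchcchXc ⇒ chcchcchhScc   [X ::= h S c]
chcchcchhScc ⇒ chcchcchhhcc   [S ::= h]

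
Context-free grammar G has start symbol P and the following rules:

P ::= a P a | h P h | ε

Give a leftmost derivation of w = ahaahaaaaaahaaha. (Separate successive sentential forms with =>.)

P => aPa   [P ::= a P a]
aPa => ahPha   [P ::= h P h]
ahPha => ahaPaha   [P ::= a P a]
ahaPaha => ahaaPaaha   [P ::= a P a]
ahaaPaaha => ahaahPhaaha   [P ::= h P h]
ahaahPhaaha => ahaahaPahaaha   [P ::= a P a]
ahaahaPahaaha => ahaahaaPaahaaha   [P ::= a P a]
ahaahaaPaahaaha => ahaahaaaPaaahaaha   [P ::= a P a]
ahaahaaaPaaahaaha => ahaahaaaaaahaaha   [P ::= ε]

P => aPa => ahPha => ahaPaha => ahaaPaaha => ahaahPhaaha => ahaahaPahaaha => ahaahaaPaahaaha => ahaahaaaPaaahaaha => ahaahaaaaaahaaha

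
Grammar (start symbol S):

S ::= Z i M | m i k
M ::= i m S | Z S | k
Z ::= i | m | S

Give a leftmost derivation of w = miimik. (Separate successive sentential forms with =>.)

S => ZiM   [S ::= Z i M]
ZiM => miM   [Z ::= m]
miM => miZS   [M ::= Z S]
miZS => miiS   [Z ::= i]
miiS => miimik   [S ::= m i k]

S=>ZiM=>miM=>miZS=>miiS=>miimik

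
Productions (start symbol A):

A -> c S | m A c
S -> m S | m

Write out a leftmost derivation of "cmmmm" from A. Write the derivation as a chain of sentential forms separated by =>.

A => cS => cmS => cmmS => cmmmS => cmmmm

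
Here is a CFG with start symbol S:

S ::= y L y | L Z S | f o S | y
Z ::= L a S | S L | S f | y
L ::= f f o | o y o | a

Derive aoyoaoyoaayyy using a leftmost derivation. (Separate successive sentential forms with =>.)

S => LZS   [S ::= L Z S]
LZS => aZS   [L ::= a]
aZS => aLaSS   [Z ::= L a S]
aLaSS => aoyoaSS   [L ::= o y o]
aoyoaSS => aoyoaLZSS   [S ::= L Z S]
aoyoaLZSS => aoyoaoyoZSS   [L ::= o y o]
aoyoaoyoZSS => aoyoaoyoLaSSS   [Z ::= L a S]
aoyoaoyoLaSSS => aoyoaoyoaaSSS   [L ::= a]
aoyoaoyoaaSSS => aoyoaoyoaaySS   [S ::= y]
aoyoaoyoaaySS => aoyoaoyoaayyS   [S ::= y]
aoyoaoyoaayyS => aoyoaoyoaayyy   [S ::= y]

S=>LZS=>aZS=>aLaSS=>aoyoaSS=>aoyoaLZSS=>aoyoaoyoZSS=>aoyoaoyoLaSSS=>aoyoaoyoaaSSS=>aoyoaoyoaaySS=>aoyoaoyoaayyS=>aoyoaoyoaayyy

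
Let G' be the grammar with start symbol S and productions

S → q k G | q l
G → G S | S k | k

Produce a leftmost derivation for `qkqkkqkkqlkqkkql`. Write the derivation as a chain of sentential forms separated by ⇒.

S⇒qkG⇒qkGS⇒qkGSS⇒qkSkSS⇒qkqkGkSS⇒qkqkGSkSS⇒qkqkGSSkSS⇒qkqkkSSkSS⇒qkqkkqkGSkSS⇒qkqkkqkkSkSS⇒qkqkkqkkqlkSS⇒qkqkkqkkqlkqkGS⇒qkqkkqkkqlkqkkS⇒qkqkkqkkqlkqkkql

S ⇒ qkG   [S → q k G]
qkG ⇒ qkGS   [G → G S]
qkGS ⇒ qkGSS   [G → G S]
qkGSS ⇒ qkSkSS   [G → S k]
qkSkSS ⇒ qkqkGkSS   [S → q k G]
qkqkGkSS ⇒ qkqkGSkSS   [G → G S]
qkqkGSkSS ⇒ qkqkGSSkSS   [G → G S]
qkqkGSSkSS ⇒ qkqkkSSkSS   [G → k]
qkqkkSSkSS ⇒ qkqkkqkGSkSS   [S → q k G]
qkqkkqkGSkSS ⇒ qkqkkqkkSkSS   [G → k]
qkqkkqkkSkSS ⇒ qkqkkqkkqlkSS   [S → q l]
qkqkkqkkqlkSS ⇒ qkqkkqkkqlkqkGS   [S → q k G]
qkqkkqkkqlkqkGS ⇒ qkqkkqkkqlkqkkS   [G → k]
qkqkkqkkqlkqkkS ⇒ qkqkkqkkqlkqkkql   [S → q l]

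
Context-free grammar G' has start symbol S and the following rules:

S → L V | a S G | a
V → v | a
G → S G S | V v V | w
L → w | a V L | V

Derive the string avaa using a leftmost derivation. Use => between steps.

S=>LV=>aVLV=>avLV=>avVV=>avaV=>avaa

S => LV   [S → L V]
LV => aVLV   [L → a V L]
aVLV => avLV   [V → v]
avLV => avVV   [L → V]
avVV => avaV   [V → a]
avaV => avaa   [V → a]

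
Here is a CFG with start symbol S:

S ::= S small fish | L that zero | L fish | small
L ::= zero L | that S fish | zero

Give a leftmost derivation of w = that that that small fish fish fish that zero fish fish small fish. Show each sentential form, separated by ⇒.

S ⇒ S small fish ⇒ L fish small fish ⇒ that S fish fish small fish ⇒ that L that zero fish fish small fish ⇒ that that S fish that zero fish fish small fish ⇒ that that L fish fish that zero fish fish small fish ⇒ that that that S fish fish fish that zero fish fish small fish ⇒ that that that small fish fish fish that zero fish fish small fish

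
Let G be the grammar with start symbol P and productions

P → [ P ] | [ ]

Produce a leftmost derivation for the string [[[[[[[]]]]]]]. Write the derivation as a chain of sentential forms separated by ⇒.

P ⇒ [P]   [P → [ P ]]
[P] ⇒ [[P]]   [P → [ P ]]
[[P]] ⇒ [[[P]]]   [P → [ P ]]
[[[P]]] ⇒ [[[[P]]]]   [P → [ P ]]
[[[[P]]]] ⇒ [[[[[P]]]]]   [P → [ P ]]
[[[[[P]]]]] ⇒ [[[[[[P]]]]]]   [P → [ P ]]
[[[[[[P]]]]]] ⇒ [[[[[[[]]]]]]]   [P → [ ]]

P ⇒ [P] ⇒ [[P]] ⇒ [[[P]]] ⇒ [[[[P]]]] ⇒ [[[[[P]]]]] ⇒ [[[[[[P]]]]]] ⇒ [[[[[[[]]]]]]]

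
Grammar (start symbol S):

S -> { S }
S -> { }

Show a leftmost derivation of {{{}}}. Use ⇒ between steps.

S ⇒ {S} ⇒ {{S}} ⇒ {{{}}}

S ⇒ {S}   [S -> { S }]
{S} ⇒ {{S}}   [S -> { S }]
{{S}} ⇒ {{{}}}   [S -> { }]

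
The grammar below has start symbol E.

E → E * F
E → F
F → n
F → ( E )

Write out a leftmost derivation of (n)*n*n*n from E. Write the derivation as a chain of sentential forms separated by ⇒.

E ⇒ E*F ⇒ E*F*F ⇒ E*F*F*F ⇒ F*F*F*F ⇒ (E)*F*F*F ⇒ (F)*F*F*F ⇒ (n)*F*F*F ⇒ (n)*n*F*F ⇒ (n)*n*n*F ⇒ (n)*n*n*n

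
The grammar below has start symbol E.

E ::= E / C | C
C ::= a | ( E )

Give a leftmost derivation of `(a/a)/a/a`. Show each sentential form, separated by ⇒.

E ⇒ E/C   [E ::= E / C]
E/C ⇒ E/C/C   [E ::= E / C]
E/C/C ⇒ C/C/C   [E ::= C]
C/C/C ⇒ (E)/C/C   [C ::= ( E )]
(E)/C/C ⇒ (E/C)/C/C   [E ::= E / C]
(E/C)/C/C ⇒ (C/C)/C/C   [E ::= C]
(C/C)/C/C ⇒ (a/C)/C/C   [C ::= a]
(a/C)/C/C ⇒ (a/a)/C/C   [C ::= a]
(a/a)/C/C ⇒ (a/a)/a/C   [C ::= a]
(a/a)/a/C ⇒ (a/a)/a/a   [C ::= a]

E⇒E/C⇒E/C/C⇒C/C/C⇒(E)/C/C⇒(E/C)/C/C⇒(C/C)/C/C⇒(a/C)/C/C⇒(a/a)/C/C⇒(a/a)/a/C⇒(a/a)/a/a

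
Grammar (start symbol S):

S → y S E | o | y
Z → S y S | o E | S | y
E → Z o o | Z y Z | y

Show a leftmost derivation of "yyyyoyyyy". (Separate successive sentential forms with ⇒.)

S ⇒ ySE ⇒ yySEE ⇒ yyySEEE ⇒ yyyySEEEE ⇒ yyyyoEEEE ⇒ yyyyoyEEE ⇒ yyyyoyyEE ⇒ yyyyoyyyE ⇒ yyyyoyyyy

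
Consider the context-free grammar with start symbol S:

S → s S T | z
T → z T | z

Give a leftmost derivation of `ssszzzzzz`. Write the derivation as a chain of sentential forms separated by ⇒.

S ⇒ sST ⇒ ssSTT ⇒ sssSTTT ⇒ ssszTTT ⇒ ssszzTTT ⇒ ssszzzTTT ⇒ ssszzzzTT ⇒ ssszzzzzT ⇒ ssszzzzzz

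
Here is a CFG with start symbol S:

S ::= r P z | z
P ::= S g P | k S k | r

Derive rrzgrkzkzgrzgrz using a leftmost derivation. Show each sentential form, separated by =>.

S => rPz   [S ::= r P z]
rPz => rSgPz   [P ::= S g P]
rSgPz => rrPzgPz   [S ::= r P z]
rrPzgPz => rrSgPzgPz   [P ::= S g P]
rrSgPzgPz => rrzgPzgPz   [S ::= z]
rrzgPzgPz => rrzgSgPzgPz   [P ::= S g P]
rrzgSgPzgPz => rrzgrPzgPzgPz   [S ::= r P z]
rrzgrPzgPzgPz => rrzgrkSkzgPzgPz   [P ::= k S k]
rrzgrkSkzgPzgPz => rrzgrkzkzgPzgPz   [S ::= z]
rrzgrkzkzgPzgPz => rrzgrkzkzgrzgPz   [P ::= r]
rrzgrkzkzgrzgPz => rrzgrkzkzgrzgrz   [P ::= r]

S => rPz => rSgPz => rrPzgPz => rrSgPzgPz => rrzgPzgPz => rrzgSgPzgPz => rrzgrPzgPzgPz => rrzgrkSkzgPzgPz => rrzgrkzkzgPzgPz => rrzgrkzkzgrzgPz => rrzgrkzkzgrzgrz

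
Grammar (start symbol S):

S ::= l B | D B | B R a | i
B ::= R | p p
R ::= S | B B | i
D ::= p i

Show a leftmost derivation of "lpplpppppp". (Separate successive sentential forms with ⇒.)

S⇒lB⇒lR⇒lBB⇒lRB⇒lBBB⇒lRBB⇒lBBBB⇒lppBBB⇒lppRBB⇒lppSBB⇒lpplBBB⇒lpplppBB⇒lpplppppB⇒lpplpppppp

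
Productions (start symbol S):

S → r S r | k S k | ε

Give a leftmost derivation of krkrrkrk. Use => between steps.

S => kSk => krSrk => krkSkrk => krkrSrkrk => krkrrkrk

S => kSk   [S → k S k]
kSk => krSrk   [S → r S r]
krSrk => krkSkrk   [S → k S k]
krkSkrk => krkrSrkrk   [S → r S r]
krkrSrkrk => krkrrkrk   [S → ε]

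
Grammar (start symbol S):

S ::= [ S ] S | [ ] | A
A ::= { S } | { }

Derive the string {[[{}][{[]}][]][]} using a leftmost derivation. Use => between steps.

S => A   [S ::= A]
A => {S}   [A ::= { S }]
{S} => {[S]S}   [S ::= [ S ] S]
{[S]S} => {[[S]S]S}   [S ::= [ S ] S]
{[[S]S]S} => {[[A]S]S}   [S ::= A]
{[[A]S]S} => {[[{}]S]S}   [A ::= { }]
{[[{}]S]S} => {[[{}][S]S]S}   [S ::= [ S ] S]
{[[{}][S]S]S} => {[[{}][A]S]S}   [S ::= A]
{[[{}][A]S]S} => {[[{}][{S}]S]S}   [A ::= { S }]
{[[{}][{S}]S]S} => {[[{}][{[]}]S]S}   [S ::= [ ]]
{[[{}][{[]}]S]S} => {[[{}][{[]}][]]S}   [S ::= [ ]]
{[[{}][{[]}][]]S} => {[[{}][{[]}][]][]}   [S ::= [ ]]

S => A => {S} => {[S]S} => {[[S]S]S} => {[[A]S]S} => {[[{}]S]S} => {[[{}][S]S]S} => {[[{}][A]S]S} => {[[{}][{S}]S]S} => {[[{}][{[]}]S]S} => {[[{}][{[]}][]]S} => {[[{}][{[]}][]][]}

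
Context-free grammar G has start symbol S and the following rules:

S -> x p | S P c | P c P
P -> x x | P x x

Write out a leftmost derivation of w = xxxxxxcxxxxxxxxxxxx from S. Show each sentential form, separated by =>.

S => PcP   [S -> P c P]
PcP => PxxcP   [P -> P x x]
PxxcP => PxxxxcP   [P -> P x x]
PxxxxcP => xxxxxxcP   [P -> x x]
xxxxxxcP => xxxxxxcPxx   [P -> P x x]
xxxxxxcPxx => xxxxxxcPxxxx   [P -> P x x]
xxxxxxcPxxxx => xxxxxxcPxxxxxx   [P -> P x x]
xxxxxxcPxxxxxx => xxxxxxcPxxxxxxxx   [P -> P x x]
xxxxxxcPxxxxxxxx => xxxxxxcPxxxxxxxxxx   [P -> P x x]
xxxxxxcPxxxxxxxxxx => xxxxxxcxxxxxxxxxxxx   [P -> x x]

S => PcP => PxxcP => PxxxxcP => xxxxxxcP => xxxxxxcPxx => xxxxxxcPxxxx => xxxxxxcPxxxxxx => xxxxxxcPxxxxxxxx => xxxxxxcPxxxxxxxxxx => xxxxxxcxxxxxxxxxxxx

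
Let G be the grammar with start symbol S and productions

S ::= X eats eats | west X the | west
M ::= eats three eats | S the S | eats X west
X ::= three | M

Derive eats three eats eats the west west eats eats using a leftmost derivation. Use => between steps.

S => X eats eats   [S ::= X eats eats]
X eats eats => M eats eats   [X ::= M]
M eats eats => eats X west eats eats   [M ::= eats X west]
eats X west eats eats => eats M west eats eats   [X ::= M]
eats M west eats eats => eats S the S west eats eats   [M ::= S the S]
eats S the S west eats eats => eats X eats eats the S west eats eats   [S ::= X eats eats]
eats X eats eats the S west eats eats => eats three eats eats the S west eats eats   [X ::= three]
eats three eats eats the S west eats eats => eats three eats eats the west west eats eats   [S ::= west]

S => X eats eats => M eats eats => eats X west eats eats => eats M west eats eats => eats S the S west eats eats => eats X eats eats the S west eats eats => eats three eats eats the S west eats eats => eats three eats eats the west west eats eats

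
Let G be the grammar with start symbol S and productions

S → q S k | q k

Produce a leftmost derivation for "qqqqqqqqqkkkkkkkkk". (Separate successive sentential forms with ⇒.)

S⇒qSk⇒qqSkk⇒qqqSkkk⇒qqqqSkkkk⇒qqqqqSkkkkk⇒qqqqqqSkkkkkk⇒qqqqqqqSkkkkkkk⇒qqqqqqqqSkkkkkkkk⇒qqqqqqqqqkkkkkkkkk

S ⇒ qSk   [S → q S k]
qSk ⇒ qqSkk   [S → q S k]
qqSkk ⇒ qqqSkkk   [S → q S k]
qqqSkkk ⇒ qqqqSkkkk   [S → q S k]
qqqqSkkkk ⇒ qqqqqSkkkkk   [S → q S k]
qqqqqSkkkkk ⇒ qqqqqqSkkkkkk   [S → q S k]
qqqqqqSkkkkkk ⇒ qqqqqqqSkkkkkkk   [S → q S k]
qqqqqqqSkkkkkkk ⇒ qqqqqqqqSkkkkkkkk   [S → q S k]
qqqqqqqqSkkkkkkkk ⇒ qqqqqqqqqkkkkkkkkk   [S → q k]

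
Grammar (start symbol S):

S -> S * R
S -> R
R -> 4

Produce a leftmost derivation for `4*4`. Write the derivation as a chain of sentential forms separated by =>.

S => S*R => R*R => 4*R => 4*4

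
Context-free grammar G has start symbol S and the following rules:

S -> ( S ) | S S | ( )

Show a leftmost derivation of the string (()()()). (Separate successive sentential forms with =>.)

S => (S)   [S -> ( S )]
(S) => (SS)   [S -> S S]
(SS) => (SSS)   [S -> S S]
(SSS) => (()SS)   [S -> ( )]
(()SS) => (()()S)   [S -> ( )]
(()()S) => (()()())   [S -> ( )]

S=>(S)=>(SS)=>(SSS)=>(()SS)=>(()()S)=>(()()())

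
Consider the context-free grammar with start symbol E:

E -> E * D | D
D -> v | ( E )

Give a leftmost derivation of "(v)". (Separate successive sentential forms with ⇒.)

E ⇒ D ⇒ (E) ⇒ (D) ⇒ (v)

E ⇒ D   [E -> D]
D ⇒ (E)   [D -> ( E )]
(E) ⇒ (D)   [E -> D]
(D) ⇒ (v)   [D -> v]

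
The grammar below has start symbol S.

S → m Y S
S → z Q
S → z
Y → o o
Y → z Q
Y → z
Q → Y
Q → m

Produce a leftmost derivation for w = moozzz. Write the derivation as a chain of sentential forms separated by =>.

S => mYS => mooS => moozQ => moozY => moozzQ => moozzY => moozzz

S => mYS   [S → m Y S]
mYS => mooS   [Y → o o]
mooS => moozQ   [S → z Q]
moozQ => moozY   [Q → Y]
moozY => moozzQ   [Y → z Q]
moozzQ => moozzY   [Q → Y]
moozzY => moozzz   [Y → z]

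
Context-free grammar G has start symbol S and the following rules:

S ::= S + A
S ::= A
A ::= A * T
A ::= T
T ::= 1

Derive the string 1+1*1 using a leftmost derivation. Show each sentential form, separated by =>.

S => S+A => A+A => T+A => 1+A => 1+A*T => 1+T*T => 1+1*T => 1+1*1

S => S+A   [S ::= S + A]
S+A => A+A   [S ::= A]
A+A => T+A   [A ::= T]
T+A => 1+A   [T ::= 1]
1+A => 1+A*T   [A ::= A * T]
1+A*T => 1+T*T   [A ::= T]
1+T*T => 1+1*T   [T ::= 1]
1+1*T => 1+1*1   [T ::= 1]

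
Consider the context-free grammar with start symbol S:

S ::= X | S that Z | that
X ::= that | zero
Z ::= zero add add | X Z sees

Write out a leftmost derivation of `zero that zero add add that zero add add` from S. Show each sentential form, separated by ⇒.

S ⇒ S that Z ⇒ S that Z that Z ⇒ X that Z that Z ⇒ zero that Z that Z ⇒ zero that zero add add that Z ⇒ zero that zero add add that zero add add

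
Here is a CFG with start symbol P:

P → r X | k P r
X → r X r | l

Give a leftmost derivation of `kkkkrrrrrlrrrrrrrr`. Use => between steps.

P => kPr   [P → k P r]
kPr => kkPrr   [P → k P r]
kkPrr => kkkPrrr   [P → k P r]
kkkPrrr => kkkkPrrrr   [P → k P r]
kkkkPrrrr => kkkkrXrrrr   [P → r X]
kkkkrXrrrr => kkkkrrXrrrrr   [X → r X r]
kkkkrrXrrrrr => kkkkrrrXrrrrrr   [X → r X r]
kkkkrrrXrrrrrr => kkkkrrrrXrrrrrrr   [X → r X r]
kkkkrrrrXrrrrrrr => kkkkrrrrrXrrrrrrrr   [X → r X r]
kkkkrrrrrXrrrrrrrr => kkkkrrrrrlrrrrrrrr   [X → l]

P => kPr => kkPrr => kkkPrrr => kkkkPrrrr => kkkkrXrrrr => kkkkrrXrrrrr => kkkkrrrXrrrrrr => kkkkrrrrXrrrrrrr => kkkkrrrrrXrrrrrrrr => kkkkrrrrrlrrrrrrrr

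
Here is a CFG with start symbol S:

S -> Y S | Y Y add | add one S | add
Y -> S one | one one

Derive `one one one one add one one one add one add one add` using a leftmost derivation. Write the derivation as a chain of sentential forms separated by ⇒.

S ⇒ Y S ⇒ one one S ⇒ one one Y Y add ⇒ one one S one Y add ⇒ one one Y S one Y add ⇒ one one one one S one Y add ⇒ one one one one Y Y add one Y add ⇒ one one one one S one Y add one Y add ⇒ one one one one add one Y add one Y add ⇒ one one one one add one one one add one Y add ⇒ one one one one add one one one add one S one add ⇒ one one one one add one one one add one add one add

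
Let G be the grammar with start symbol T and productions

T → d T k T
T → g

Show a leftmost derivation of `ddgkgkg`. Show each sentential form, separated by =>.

T => dTkT => ddTkTkT => ddgkTkT => ddgkgkT => ddgkgkg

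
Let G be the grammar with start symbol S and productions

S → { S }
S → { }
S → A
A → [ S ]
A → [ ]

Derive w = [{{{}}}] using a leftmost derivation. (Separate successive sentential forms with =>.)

S=>A=>[S]=>[{S}]=>[{{S}}]=>[{{{}}}]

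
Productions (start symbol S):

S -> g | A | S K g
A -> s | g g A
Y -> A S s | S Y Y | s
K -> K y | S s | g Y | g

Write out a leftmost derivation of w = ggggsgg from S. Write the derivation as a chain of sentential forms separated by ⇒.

S ⇒ SKg ⇒ AKg ⇒ ggAKg ⇒ ggggAKg ⇒ ggggsKg ⇒ ggggsgg

S ⇒ SKg   [S -> S K g]
SKg ⇒ AKg   [S -> A]
AKg ⇒ ggAKg   [A -> g g A]
ggAKg ⇒ ggggAKg   [A -> g g A]
ggggAKg ⇒ ggggsKg   [A -> s]
ggggsKg ⇒ ggggsgg   [K -> g]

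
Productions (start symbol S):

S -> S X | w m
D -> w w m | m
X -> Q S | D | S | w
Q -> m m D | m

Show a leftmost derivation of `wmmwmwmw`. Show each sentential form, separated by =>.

S=>SX=>SXX=>wmXX=>wmQSX=>wmmSX=>wmmSXX=>wmmwmXX=>wmmwmSX=>wmmwmwmX=>wmmwmwmw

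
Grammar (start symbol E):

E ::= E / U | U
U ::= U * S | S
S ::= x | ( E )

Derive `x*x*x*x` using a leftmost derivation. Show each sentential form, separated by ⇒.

E ⇒ U ⇒ U*S ⇒ U*S*S ⇒ U*S*S*S ⇒ S*S*S*S ⇒ x*S*S*S ⇒ x*x*S*S ⇒ x*x*x*S ⇒ x*x*x*x

E ⇒ U   [E ::= U]
U ⇒ U*S   [U ::= U * S]
U*S ⇒ U*S*S   [U ::= U * S]
U*S*S ⇒ U*S*S*S   [U ::= U * S]
U*S*S*S ⇒ S*S*S*S   [U ::= S]
S*S*S*S ⇒ x*S*S*S   [S ::= x]
x*S*S*S ⇒ x*x*S*S   [S ::= x]
x*x*S*S ⇒ x*x*x*S   [S ::= x]
x*x*x*S ⇒ x*x*x*x   [S ::= x]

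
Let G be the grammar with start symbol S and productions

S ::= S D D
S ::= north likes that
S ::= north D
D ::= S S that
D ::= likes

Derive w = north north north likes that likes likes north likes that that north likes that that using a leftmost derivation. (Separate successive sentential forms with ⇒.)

S ⇒ north D   [S ::= north D]
north D ⇒ north S S that   [D ::= S S that]
north S S that ⇒ north north D S that   [S ::= north D]
north north D S that ⇒ north north S S that S that   [D ::= S S that]
north north S S that S that ⇒ north north S D D S that S that   [S ::= S D D]
north north S D D S that S that ⇒ north north north likes that D D S that S that   [S ::= north likes that]
north north north likes that D D S that S that ⇒ north north north likes that likes D S that S that   [D ::= likes]
north north north likes that likes D S that S that ⇒ north north north likes that likes likes S that S that   [D ::= likes]
north north north likes that likes likes S that S that ⇒ north north north likes that likes likes north likes that that S that   [S ::= north likes that]
north north north likes that likes likes north likes that that S that ⇒ north north north likes that likes likes north likes that that north likes that that   [S ::= north likes that]

S ⇒ north D ⇒ north S S that ⇒ north north D S that ⇒ north north S S that S that ⇒ north north S D D S that S that ⇒ north north north likes that D D S that S that ⇒ north north north likes that likes D S that S that ⇒ north north north likes that likes likes S that S that ⇒ north north north likes that likes likes north likes that that S that ⇒ north north north likes that likes likes north likes that that north likes that that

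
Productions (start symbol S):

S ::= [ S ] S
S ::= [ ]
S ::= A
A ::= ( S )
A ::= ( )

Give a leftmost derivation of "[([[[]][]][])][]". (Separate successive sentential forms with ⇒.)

S ⇒ [S]S   [S ::= [ S ] S]
[S]S ⇒ [A]S   [S ::= A]
[A]S ⇒ [(S)]S   [A ::= ( S )]
[(S)]S ⇒ [([S]S)]S   [S ::= [ S ] S]
[([S]S)]S ⇒ [([[S]S]S)]S   [S ::= [ S ] S]
[([[S]S]S)]S ⇒ [([[[]]S]S)]S   [S ::= [ ]]
[([[[]]S]S)]S ⇒ [([[[]][]]S)]S   [S ::= [ ]]
[([[[]][]]S)]S ⇒ [([[[]][]][])]S   [S ::= [ ]]
[([[[]][]][])]S ⇒ [([[[]][]][])][]   [S ::= [ ]]

S⇒[S]S⇒[A]S⇒[(S)]S⇒[([S]S)]S⇒[([[S]S]S)]S⇒[([[[]]S]S)]S⇒[([[[]][]]S)]S⇒[([[[]][]][])]S⇒[([[[]][]][])][]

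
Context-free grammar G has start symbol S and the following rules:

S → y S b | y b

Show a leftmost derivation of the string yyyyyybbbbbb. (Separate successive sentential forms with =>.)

S => ySb   [S → y S b]
ySb => yySbb   [S → y S b]
yySbb => yyySbbb   [S → y S b]
yyySbbb => yyyySbbbb   [S → y S b]
yyyySbbbb => yyyyySbbbbb   [S → y S b]
yyyyySbbbbb => yyyyyybbbbbb   [S → y b]

S => ySb => yySbb => yyySbbb => yyyySbbbb => yyyyySbbbbb => yyyyyybbbbbb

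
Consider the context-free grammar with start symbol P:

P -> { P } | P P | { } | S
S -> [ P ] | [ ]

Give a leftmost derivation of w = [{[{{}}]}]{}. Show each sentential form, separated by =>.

P => PP   [P -> P P]
PP => SP   [P -> S]
SP => [P]P   [S -> [ P ]]
[P]P => [{P}]P   [P -> { P }]
[{P}]P => [{S}]P   [P -> S]
[{S}]P => [{[P]}]P   [S -> [ P ]]
[{[P]}]P => [{[{P}]}]P   [P -> { P }]
[{[{P}]}]P => [{[{{}}]}]P   [P -> { }]
[{[{{}}]}]P => [{[{{}}]}]{}   [P -> { }]

P => PP => SP => [P]P => [{P}]P => [{S}]P => [{[P]}]P => [{[{P}]}]P => [{[{{}}]}]P => [{[{{}}]}]{}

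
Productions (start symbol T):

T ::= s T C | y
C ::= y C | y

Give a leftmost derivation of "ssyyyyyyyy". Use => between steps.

T => sTC   [T ::= s T C]
sTC => ssTCC   [T ::= s T C]
ssTCC => ssyCC   [T ::= y]
ssyCC => ssyyCC   [C ::= y C]
ssyyCC => ssyyyCC   [C ::= y C]
ssyyyCC => ssyyyyC   [C ::= y]
ssyyyyC => ssyyyyyC   [C ::= y C]
ssyyyyyC => ssyyyyyyC   [C ::= y C]
ssyyyyyyC => ssyyyyyyyC   [C ::= y C]
ssyyyyyyyC => ssyyyyyyyy   [C ::= y]

T => sTC => ssTCC => ssyCC => ssyyCC => ssyyyCC => ssyyyyC => ssyyyyyC => ssyyyyyyC => ssyyyyyyyC => ssyyyyyyyy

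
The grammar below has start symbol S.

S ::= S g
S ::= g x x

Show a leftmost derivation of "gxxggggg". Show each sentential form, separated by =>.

S => Sg   [S ::= S g]
Sg => Sgg   [S ::= S g]
Sgg => Sggg   [S ::= S g]
Sggg => Sgggg   [S ::= S g]
Sgggg => Sggggg   [S ::= S g]
Sggggg => gxxggggg   [S ::= g x x]

S => Sg => Sgg => Sggg => Sgggg => Sggggg => gxxggggg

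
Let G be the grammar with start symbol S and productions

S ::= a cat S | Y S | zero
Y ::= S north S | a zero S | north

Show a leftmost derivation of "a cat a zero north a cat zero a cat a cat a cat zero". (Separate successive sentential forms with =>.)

S => a cat S => a cat Y S => a cat a zero S S => a cat a zero Y S S => a cat a zero north S S => a cat a zero north a cat S S => a cat a zero north a cat zero S => a cat a zero north a cat zero a cat S => a cat a zero north a cat zero a cat a cat S => a cat a zero north a cat zero a cat a cat a cat S => a cat a zero north a cat zero a cat a cat a cat zero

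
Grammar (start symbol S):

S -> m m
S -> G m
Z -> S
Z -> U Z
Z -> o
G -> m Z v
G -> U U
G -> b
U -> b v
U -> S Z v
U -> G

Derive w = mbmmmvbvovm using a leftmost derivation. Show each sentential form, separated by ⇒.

S ⇒ Gm   [S -> G m]
Gm ⇒ mZvm   [G -> m Z v]
mZvm ⇒ mUZvm   [Z -> U Z]
mUZvm ⇒ mGZvm   [U -> G]
mGZvm ⇒ mUUZvm   [G -> U U]
mUUZvm ⇒ mSZvUZvm   [U -> S Z v]
mSZvUZvm ⇒ mGmZvUZvm   [S -> G m]
mGmZvUZvm ⇒ mbmZvUZvm   [G -> b]
mbmZvUZvm ⇒ mbmSvUZvm   [Z -> S]
mbmSvUZvm ⇒ mbmmmvUZvm   [S -> m m]
mbmmmvUZvm ⇒ mbmmmvbvZvm   [U -> b v]
mbmmmvbvZvm ⇒ mbmmmvbvovm   [Z -> o]

S ⇒ Gm ⇒ mZvm ⇒ mUZvm ⇒ mGZvm ⇒ mUUZvm ⇒ mSZvUZvm ⇒ mGmZvUZvm ⇒ mbmZvUZvm ⇒ mbmSvUZvm ⇒ mbmmmvUZvm ⇒ mbmmmvbvZvm ⇒ mbmmmvbvovm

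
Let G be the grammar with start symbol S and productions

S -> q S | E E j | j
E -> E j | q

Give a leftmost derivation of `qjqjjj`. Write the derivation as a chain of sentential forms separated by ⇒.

S⇒EEj⇒EjEj⇒qjEj⇒qjEjj⇒qjEjjj⇒qjqjjj

S ⇒ EEj   [S -> E E j]
EEj ⇒ EjEj   [E -> E j]
EjEj ⇒ qjEj   [E -> q]
qjEj ⇒ qjEjj   [E -> E j]
qjEjj ⇒ qjEjjj   [E -> E j]
qjEjjj ⇒ qjqjjj   [E -> q]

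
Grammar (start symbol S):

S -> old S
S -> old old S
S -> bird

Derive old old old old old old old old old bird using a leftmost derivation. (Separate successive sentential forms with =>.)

S => old old S => old old old old S => old old old old old old S => old old old old old old old old S => old old old old old old old old old S => old old old old old old old old old bird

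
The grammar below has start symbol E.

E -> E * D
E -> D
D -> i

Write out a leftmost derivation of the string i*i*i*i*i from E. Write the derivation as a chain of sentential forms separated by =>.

E => E*D => E*D*D => E*D*D*D => E*D*D*D*D => D*D*D*D*D => i*D*D*D*D => i*i*D*D*D => i*i*i*D*D => i*i*i*i*D => i*i*i*i*i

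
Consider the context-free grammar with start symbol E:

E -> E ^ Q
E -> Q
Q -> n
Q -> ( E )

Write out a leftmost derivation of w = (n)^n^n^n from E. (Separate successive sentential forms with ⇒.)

E ⇒ E^Q ⇒ E^Q^Q ⇒ E^Q^Q^Q ⇒ Q^Q^Q^Q ⇒ (E)^Q^Q^Q ⇒ (Q)^Q^Q^Q ⇒ (n)^Q^Q^Q ⇒ (n)^n^Q^Q ⇒ (n)^n^n^Q ⇒ (n)^n^n^n

E ⇒ E^Q   [E -> E ^ Q]
E^Q ⇒ E^Q^Q   [E -> E ^ Q]
E^Q^Q ⇒ E^Q^Q^Q   [E -> E ^ Q]
E^Q^Q^Q ⇒ Q^Q^Q^Q   [E -> Q]
Q^Q^Q^Q ⇒ (E)^Q^Q^Q   [Q -> ( E )]
(E)^Q^Q^Q ⇒ (Q)^Q^Q^Q   [E -> Q]
(Q)^Q^Q^Q ⇒ (n)^Q^Q^Q   [Q -> n]
(n)^Q^Q^Q ⇒ (n)^n^Q^Q   [Q -> n]
(n)^n^Q^Q ⇒ (n)^n^n^Q   [Q -> n]
(n)^n^n^Q ⇒ (n)^n^n^n   [Q -> n]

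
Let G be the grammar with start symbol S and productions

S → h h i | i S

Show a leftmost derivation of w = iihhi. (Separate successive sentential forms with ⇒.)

S ⇒ iS   [S → i S]
iS ⇒ iiS   [S → i S]
iiS ⇒ iihhi   [S → h h i]

S ⇒ iS ⇒ iiS ⇒ iihhi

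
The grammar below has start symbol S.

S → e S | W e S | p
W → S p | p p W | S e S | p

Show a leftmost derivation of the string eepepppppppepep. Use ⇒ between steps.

S ⇒ eS   [S → e S]
eS ⇒ eeS   [S → e S]
eeS ⇒ eeWeS   [S → W e S]
eeWeS ⇒ eepeS   [W → p]
eepeS ⇒ eepeWeS   [S → W e S]
eepeWeS ⇒ eepeppWeS   [W → p p W]
eepeppWeS ⇒ eepeppppWeS   [W → p p W]
eepeppppWeS ⇒ eepeppppppWeS   [W → p p W]
eepeppppppWeS ⇒ eepepppppppeS   [W → p]
eepepppppppeS ⇒ eepepppppppeWeS   [S → W e S]
eepepppppppeWeS ⇒ eepepppppppepeS   [W → p]
eepepppppppepeS ⇒ eepepppppppepep   [S → p]

S ⇒ eS ⇒ eeS ⇒ eeWeS ⇒ eepeS ⇒ eepeWeS ⇒ eepeppWeS ⇒ eepeppppWeS ⇒ eepeppppppWeS ⇒ eepepppppppeS ⇒ eepepppppppeWeS ⇒ eepepppppppepeS ⇒ eepepppppppepep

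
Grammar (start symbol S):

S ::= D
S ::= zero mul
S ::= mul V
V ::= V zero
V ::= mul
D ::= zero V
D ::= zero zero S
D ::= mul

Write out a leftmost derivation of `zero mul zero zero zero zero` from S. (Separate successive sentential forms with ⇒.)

S ⇒ D ⇒ zero V ⇒ zero V zero ⇒ zero V zero zero ⇒ zero V zero zero zero ⇒ zero V zero zero zero zero ⇒ zero mul zero zero zero zero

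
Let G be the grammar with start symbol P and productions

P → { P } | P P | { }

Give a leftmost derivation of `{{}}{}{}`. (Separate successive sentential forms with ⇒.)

P⇒PP⇒PPP⇒{P}PP⇒{{}}PP⇒{{}}{}P⇒{{}}{}{}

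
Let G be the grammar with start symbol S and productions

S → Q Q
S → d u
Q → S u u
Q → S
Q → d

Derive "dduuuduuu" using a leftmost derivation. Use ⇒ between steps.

S ⇒ QQ ⇒ dQ ⇒ dSuu ⇒ dQQuu ⇒ dSuuQuu ⇒ dduuuQuu ⇒ dduuuSuu ⇒ dduuuduuu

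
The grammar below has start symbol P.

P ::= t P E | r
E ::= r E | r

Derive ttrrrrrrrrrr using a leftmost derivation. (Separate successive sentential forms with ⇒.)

P⇒tPE⇒ttPEE⇒ttrEE⇒ttrrEE⇒ttrrrEE⇒ttrrrrEE⇒ttrrrrrEE⇒ttrrrrrrEE⇒ttrrrrrrrEE⇒ttrrrrrrrrEE⇒ttrrrrrrrrrE⇒ttrrrrrrrrrr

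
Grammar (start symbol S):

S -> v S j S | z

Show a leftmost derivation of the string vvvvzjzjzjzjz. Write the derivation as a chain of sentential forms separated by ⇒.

S ⇒ vSjS ⇒ vvSjSjS ⇒ vvvSjSjSjS ⇒ vvvvSjSjSjSjS ⇒ vvvvzjSjSjSjS ⇒ vvvvzjzjSjSjS ⇒ vvvvzjzjzjSjS ⇒ vvvvzjzjzjzjS ⇒ vvvvzjzjzjzjz

S ⇒ vSjS   [S -> v S j S]
vSjS ⇒ vvSjSjS   [S -> v S j S]
vvSjSjS ⇒ vvvSjSjSjS   [S -> v S j S]
vvvSjSjSjS ⇒ vvvvSjSjSjSjS   [S -> v S j S]
vvvvSjSjSjSjS ⇒ vvvvzjSjSjSjS   [S -> z]
vvvvzjSjSjSjS ⇒ vvvvzjzjSjSjS   [S -> z]
vvvvzjzjSjSjS ⇒ vvvvzjzjzjSjS   [S -> z]
vvvvzjzjzjSjS ⇒ vvvvzjzjzjzjS   [S -> z]
vvvvzjzjzjzjS ⇒ vvvvzjzjzjzjz   [S -> z]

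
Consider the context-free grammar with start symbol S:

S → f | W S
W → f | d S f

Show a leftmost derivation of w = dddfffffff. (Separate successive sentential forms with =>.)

S=>WS=>dSfS=>dWSfS=>ddSfSfS=>ddWSfSfS=>dddSfSfSfS=>dddffSfSfS=>dddffffSfS=>dddffffffS=>dddfffffff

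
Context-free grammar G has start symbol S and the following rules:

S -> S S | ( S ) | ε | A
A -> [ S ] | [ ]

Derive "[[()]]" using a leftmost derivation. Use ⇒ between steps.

S⇒SS⇒SSS⇒ASS⇒[S]SS⇒[A]SS⇒[[S]]SS⇒[[(S)]]SS⇒[[()]]SS⇒[[()]]S⇒[[()]]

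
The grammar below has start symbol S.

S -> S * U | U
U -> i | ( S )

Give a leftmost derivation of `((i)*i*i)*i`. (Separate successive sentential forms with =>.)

S => S*U   [S -> S * U]
S*U => U*U   [S -> U]
U*U => (S)*U   [U -> ( S )]
(S)*U => (S*U)*U   [S -> S * U]
(S*U)*U => (S*U*U)*U   [S -> S * U]
(S*U*U)*U => (U*U*U)*U   [S -> U]
(U*U*U)*U => ((S)*U*U)*U   [U -> ( S )]
((S)*U*U)*U => ((U)*U*U)*U   [S -> U]
((U)*U*U)*U => ((i)*U*U)*U   [U -> i]
((i)*U*U)*U => ((i)*i*U)*U   [U -> i]
((i)*i*U)*U => ((i)*i*i)*U   [U -> i]
((i)*i*i)*U => ((i)*i*i)*i   [U -> i]

S => S*U => U*U => (S)*U => (S*U)*U => (S*U*U)*U => (U*U*U)*U => ((S)*U*U)*U => ((U)*U*U)*U => ((i)*U*U)*U => ((i)*i*U)*U => ((i)*i*i)*U => ((i)*i*i)*i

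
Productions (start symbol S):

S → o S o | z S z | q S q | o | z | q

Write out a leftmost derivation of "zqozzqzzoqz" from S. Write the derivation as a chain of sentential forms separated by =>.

S => zSz   [S → z S z]
zSz => zqSqz   [S → q S q]
zqSqz => zqoSoqz   [S → o S o]
zqoSoqz => zqozSzoqz   [S → z S z]
zqozSzoqz => zqozzSzzoqz   [S → z S z]
zqozzSzzoqz => zqozzqzzoqz   [S → q]

S => zSz => zqSqz => zqoSoqz => zqozSzoqz => zqozzSzzoqz => zqozzqzzoqz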